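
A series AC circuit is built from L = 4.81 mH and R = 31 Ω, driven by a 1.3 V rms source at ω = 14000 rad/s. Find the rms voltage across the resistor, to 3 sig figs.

0.544 V

X_L = ωL = 67.3 Ω
Z = 31.0 + j67.3 Ω
|Z| = √(31.0² + 67.3²) = 74.1 Ω
I = V/|Z| = 17.5 mA
V_R = I·|Z_R| = 0.0175 × 31.0 = 0.544 V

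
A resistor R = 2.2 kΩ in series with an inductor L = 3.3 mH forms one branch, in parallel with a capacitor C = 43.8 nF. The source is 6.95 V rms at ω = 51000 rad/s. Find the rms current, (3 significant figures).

15.6 mA

X_L = ωL = 168 Ω
X_C = 1/(ωC) = 448 Ω
Branch 1 (R+jX_L): Z₁ = 2200 + j168 Ω, |Z₁| = 2210 Ω
Branch 2 (−jX_C): Z₂ = −j448 Ω
Parallel: Z = Z₁Z₂/(Z₁+Z₂), |Z| = 445 Ω, ∠Z = -78.4°
I = V/|Z| = 6.95/445 = 15.6 mA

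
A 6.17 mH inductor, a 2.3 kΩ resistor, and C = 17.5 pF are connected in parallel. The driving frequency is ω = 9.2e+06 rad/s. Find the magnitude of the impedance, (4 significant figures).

X_L = ωL = 56760 Ω
X_C = 1/(ωC) = 6211 Ω
Parallel: admittances add. Y = 1/R + 1/(jωL) + jωC
Y = (0.0004348 + j0.0001434) S
|Y| = 0.0004578 S → |Z| = 1/|Y| = 2184 Ω, ∠Z = −∠Y = -18.25°

2184 Ω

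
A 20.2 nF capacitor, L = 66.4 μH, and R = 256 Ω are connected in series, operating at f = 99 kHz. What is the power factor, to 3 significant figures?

0.989

ω = 2πf = 622000 rad/s
X_L = ωL = 41.3 Ω
X_C = 1/(ωC) = 79.6 Ω
Net reactance X = X_L − X_C = -38.3 Ω
Z = 256 − j38.3 Ω
|Z| = √(256² + 38.3²) = 259 Ω
∠Z = arctan(-38.3/256) = -8.50°
cos φ = cos(-8.50°) = 0.989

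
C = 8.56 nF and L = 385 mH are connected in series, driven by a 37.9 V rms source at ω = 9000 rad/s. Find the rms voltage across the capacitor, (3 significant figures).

51.7 V

X_L = ωL = 3460 Ω
X_C = 1/(ωC) = 13000 Ω
Net reactance X = X_L − X_C = -9520 Ω
Z = − j9520 Ω
|Z| = √(0² + 9520²) = 9520 Ω
I = V/|Z| = 3.98 mA
V_C = I·|Z_C| = 0.00398 × 13000 = 51.7 V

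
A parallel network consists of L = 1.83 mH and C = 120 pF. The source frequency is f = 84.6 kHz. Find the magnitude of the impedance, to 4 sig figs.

ω = 2πf = 531600 rad/s
X_L = ωL = 972.8 Ω
X_C = 1/(ωC) = 15680 Ω
Parallel: admittances add. Y = 1/(jωL) + jωC
Y = (0 − j0.0009642) S
|Y| = 0.0009642 S → |Z| = 1/|Y| = 1037 Ω, ∠Z = −∠Y = 90.00°

1037 Ω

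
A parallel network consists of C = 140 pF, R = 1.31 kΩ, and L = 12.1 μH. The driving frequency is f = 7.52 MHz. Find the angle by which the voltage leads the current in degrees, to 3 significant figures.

ω = 2πf = 4.725e+07 rad/s
X_L = ωL = 572 Ω
X_C = 1/(ωC) = 151 Ω
Parallel: admittances add. Y = 1/R + 1/(jωL) + jωC
Y = (0.000763 + j0.00487) S
|Y| = 0.00493 S → |Z| = 1/|Y| = 203 Ω, ∠Z = −∠Y = -81.1°

-81.1°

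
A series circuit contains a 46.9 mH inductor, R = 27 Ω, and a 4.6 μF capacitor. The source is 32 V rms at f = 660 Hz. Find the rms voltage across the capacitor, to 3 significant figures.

ω = 2πf = 4147 rad/s
X_L = ωL = 194 Ω
X_C = 1/(ωC) = 52.4 Ω
Net reactance X = X_L − X_C = 142 Ω
Z = 27.0 + j142 Ω
|Z| = √(27.0² + 142²) = 145 Ω
I = V/|Z| = 221 mA
V_C = I·|Z_C| = 0.221 × 52.4 = 11.6 V

11.6 V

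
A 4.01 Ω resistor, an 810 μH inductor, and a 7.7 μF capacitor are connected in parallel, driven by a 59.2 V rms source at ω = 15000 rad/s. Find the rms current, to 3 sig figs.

14.9 A

X_L = ωL = 12.1 Ω
X_C = 1/(ωC) = 8.66 Ω
Parallel: admittances add. Y = 1/R + 1/(jωL) + jωC
Y = (0.249 + j0.0332) S
|Y| = 0.252 S → |Z| = 1/|Y| = 3.97 Ω, ∠Z = −∠Y = -7.58°
I = V/|Z| = 59.2/3.97 = 14.9 A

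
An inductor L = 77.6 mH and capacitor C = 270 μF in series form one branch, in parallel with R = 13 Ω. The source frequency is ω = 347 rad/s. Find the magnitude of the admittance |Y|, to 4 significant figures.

X_L = ωL = 26.93 Ω
X_C = 1/(ωC) = 10.67 Ω
Branch 1: Z₁ = R = 13.00 Ω
Branch 2 (series LC): Z₂ = j(X_L − X_C) = j16.25 Ω
Parallel: Z = Z₁Z₂/(Z₁+Z₂), |Z| = 10.15 Ω, ∠Z = 38.65°
|Y| = 1/|Z| = 98.50 mS

98.50 mS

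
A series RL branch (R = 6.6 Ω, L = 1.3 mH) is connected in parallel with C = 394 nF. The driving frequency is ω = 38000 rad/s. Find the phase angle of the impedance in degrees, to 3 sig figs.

X_L = ωL = 49.4 Ω
X_C = 1/(ωC) = 66.8 Ω
Branch 1 (R+jX_L): Z₁ = 6.60 + j49.4 Ω, |Z₁| = 49.8 Ω
Branch 2 (−jX_C): Z₂ = −j66.8 Ω
Parallel: Z = Z₁Z₂/(Z₁+Z₂), |Z| = 179 Ω, ∠Z = 61.6°

61.6°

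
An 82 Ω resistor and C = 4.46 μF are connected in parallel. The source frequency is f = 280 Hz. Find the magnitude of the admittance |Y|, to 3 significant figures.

ω = 2πf = 1759 rad/s
X_C = 1/(ωC) = 127 Ω
Parallel: admittances add. Y = 1/R + jωC
Y = (0.0122 + j0.00785) S
|Y| = 0.0145 S → |Z| = 1/|Y| = 69.0 Ω, ∠Z = −∠Y = -32.8°

14.5 mS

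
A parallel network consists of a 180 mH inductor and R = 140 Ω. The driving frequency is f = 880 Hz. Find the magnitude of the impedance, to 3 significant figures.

139 Ω

ω = 2πf = 5529 rad/s
X_L = ωL = 995 Ω
Parallel: admittances add. Y = 1/R + 1/(jωL)
Y = (0.00714 − j0.00100) S
|Y| = 0.00721 S → |Z| = 1/|Y| = 139 Ω, ∠Z = −∠Y = 8.01°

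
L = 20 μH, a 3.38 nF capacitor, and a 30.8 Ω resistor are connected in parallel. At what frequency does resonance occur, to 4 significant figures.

612.1 kHz

ω₀ = 1/√(LC) = 1/√(2e-05 × 3.38e-09) = 3.846e+06 rad/s
f₀ = ω₀/(2π) = 612.1 kHz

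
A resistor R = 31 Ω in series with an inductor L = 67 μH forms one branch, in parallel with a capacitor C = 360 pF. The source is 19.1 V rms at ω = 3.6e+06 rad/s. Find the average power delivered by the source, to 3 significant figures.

X_L = ωL = 241 Ω
X_C = 1/(ωC) = 772 Ω
Branch 1 (R+jX_L): Z₁ = 31.0 + j241 Ω, |Z₁| = 243 Ω
Branch 2 (−jX_C): Z₂ = −j772 Ω
Parallel: Z = Z₁Z₂/(Z₁+Z₂), |Z| = 353 Ω, ∠Z = 79.3°
I = V/|Z| = 54.1 mA
P = VI cos φ = 19.1 × 0.0541 × cos(79.3°) = 191 mW

191 mW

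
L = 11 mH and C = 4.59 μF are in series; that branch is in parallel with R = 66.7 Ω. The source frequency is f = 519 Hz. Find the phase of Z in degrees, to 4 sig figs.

ω = 2πf = 3261 rad/s
X_L = ωL = 35.87 Ω
X_C = 1/(ωC) = 66.81 Ω
Branch 1: Z₁ = R = 66.70 Ω
Branch 2 (series LC): Z₂ = j(X_L − X_C) = −j30.94 Ω
Parallel: Z = Z₁Z₂/(Z₁+Z₂), |Z| = 28.07 Ω, ∠Z = -65.12°

-65.12°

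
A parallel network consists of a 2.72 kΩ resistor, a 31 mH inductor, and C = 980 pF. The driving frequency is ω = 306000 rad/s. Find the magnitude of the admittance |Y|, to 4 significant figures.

415.9 μS

X_L = ωL = 9486 Ω
X_C = 1/(ωC) = 3335 Ω
Parallel: admittances add. Y = 1/R + 1/(jωL) + jωC
Y = (0.0003676 + j0.0001945) S
|Y| = 0.0004159 S → |Z| = 1/|Y| = 2404 Ω, ∠Z = −∠Y = -27.88°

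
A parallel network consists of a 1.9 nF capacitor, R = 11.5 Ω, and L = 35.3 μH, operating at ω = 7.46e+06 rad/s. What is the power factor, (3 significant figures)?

0.993

X_L = ωL = 263 Ω
X_C = 1/(ωC) = 70.6 Ω
Parallel: admittances add. Y = 1/R + 1/(jωL) + jωC
Y = (0.0870 + j0.0104) S
|Y| = 0.0876 S → |Z| = 1/|Y| = 11.4 Ω, ∠Z = −∠Y = -6.80°
cos φ = cos(-6.80°) = 0.993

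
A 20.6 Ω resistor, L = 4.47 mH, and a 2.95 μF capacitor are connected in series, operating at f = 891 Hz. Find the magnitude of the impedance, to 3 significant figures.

41.1 Ω

ω = 2πf = 5598 rad/s
X_L = ωL = 25.0 Ω
X_C = 1/(ωC) = 60.6 Ω
Net reactance X = X_L − X_C = -35.5 Ω
Z = 20.6 − j35.5 Ω
|Z| = √(20.6² + 35.5²) = 41.1 Ω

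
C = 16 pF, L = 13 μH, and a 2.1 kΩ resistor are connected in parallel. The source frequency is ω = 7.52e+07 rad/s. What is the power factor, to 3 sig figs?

X_L = ωL = 978 Ω
X_C = 1/(ωC) = 831 Ω
Parallel: admittances add. Y = 1/R + 1/(jωL) + jωC
Y = (0.000476 + j0.000180) S
|Y| = 0.000509 S → |Z| = 1/|Y| = 1960 Ω, ∠Z = −∠Y = -20.7°
cos φ = cos(-20.7°) = 0.935

0.935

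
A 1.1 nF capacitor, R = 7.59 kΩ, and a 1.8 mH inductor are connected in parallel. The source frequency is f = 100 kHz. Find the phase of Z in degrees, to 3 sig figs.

ω = 2πf = 628300 rad/s
X_L = ωL = 1130 Ω
X_C = 1/(ωC) = 1450 Ω
Parallel: admittances add. Y = 1/R + 1/(jωL) + jωC
Y = (0.000132 − j0.000193) S
|Y| = 0.000234 S → |Z| = 1/|Y| = 4280 Ω, ∠Z = −∠Y = 55.7°

55.7°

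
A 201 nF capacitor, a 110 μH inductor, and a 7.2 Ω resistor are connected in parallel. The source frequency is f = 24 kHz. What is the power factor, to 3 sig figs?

ω = 2πf = 150800 rad/s
X_L = ωL = 16.6 Ω
X_C = 1/(ωC) = 33.0 Ω
Parallel: admittances add. Y = 1/R + 1/(jωL) + jωC
Y = (0.139 − j0.0300) S
|Y| = 0.142 S → |Z| = 1/|Y| = 7.04 Ω, ∠Z = −∠Y = 12.2°
cos φ = cos(12.2°) = 0.977

0.977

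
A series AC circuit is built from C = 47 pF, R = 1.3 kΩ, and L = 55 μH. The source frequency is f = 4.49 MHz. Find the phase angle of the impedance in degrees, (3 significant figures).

31.5°

ω = 2πf = 2.821e+07 rad/s
X_L = ωL = 1550 Ω
X_C = 1/(ωC) = 754 Ω
Net reactance X = X_L − X_C = 797 Ω
Z = 1300 + j797 Ω
|Z| = √(1300² + 797²) = 1530 Ω
∠Z = arctan(797/1300) = 31.5°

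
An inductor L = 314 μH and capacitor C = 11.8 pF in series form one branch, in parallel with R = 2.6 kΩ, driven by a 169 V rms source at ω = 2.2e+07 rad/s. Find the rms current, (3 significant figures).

85.3 mA

X_L = ωL = 6910 Ω
X_C = 1/(ωC) = 3850 Ω
Branch 1: Z₁ = R = 2600 Ω
Branch 2 (series LC): Z₂ = j(X_L − X_C) = j3060 Ω
Parallel: Z = Z₁Z₂/(Z₁+Z₂), |Z| = 1980 Ω, ∠Z = 40.4°
I = V/|Z| = 169/1980 = 85.3 mA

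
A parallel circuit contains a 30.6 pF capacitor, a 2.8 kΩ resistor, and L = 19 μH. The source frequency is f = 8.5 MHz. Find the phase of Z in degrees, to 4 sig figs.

-61.17°

ω = 2πf = 5.341e+07 rad/s
X_L = ωL = 1015 Ω
X_C = 1/(ωC) = 611.9 Ω
Parallel: admittances add. Y = 1/R + 1/(jωL) + jωC
Y = (0.0003571 + j0.0006488) S
|Y| = 0.0007406 S → |Z| = 1/|Y| = 1350 Ω, ∠Z = −∠Y = -61.17°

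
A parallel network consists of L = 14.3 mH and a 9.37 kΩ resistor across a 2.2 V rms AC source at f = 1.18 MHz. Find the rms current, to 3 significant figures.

236 μA

ω = 2πf = 7.414e+06 rad/s
X_L = ωL = 106000 Ω
Parallel: admittances add. Y = 1/R + 1/(jωL)
Y = (0.000107 − j9.43e-06) S
|Y| = 0.000107 S → |Z| = 1/|Y| = 9330 Ω, ∠Z = −∠Y = 5.05°
I = V/|Z| = 2.2/9330 = 236 μA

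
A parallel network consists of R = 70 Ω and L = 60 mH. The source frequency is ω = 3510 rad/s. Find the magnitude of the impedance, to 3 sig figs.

X_L = ωL = 211 Ω
Parallel: admittances add. Y = 1/R + 1/(jωL)
Y = (0.0143 − j0.00475) S
|Y| = 0.0151 S → |Z| = 1/|Y| = 66.4 Ω, ∠Z = −∠Y = 18.4°

66.4 Ω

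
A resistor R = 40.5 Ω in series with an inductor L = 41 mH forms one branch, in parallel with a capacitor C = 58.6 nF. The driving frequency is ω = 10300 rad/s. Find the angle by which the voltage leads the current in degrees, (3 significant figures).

X_L = ωL = 422 Ω
X_C = 1/(ωC) = 1660 Ω
Branch 1 (R+jX_L): Z₁ = 40.5 + j422 Ω, |Z₁| = 424 Ω
Branch 2 (−jX_C): Z₂ = −j1660 Ω
Parallel: Z = Z₁Z₂/(Z₁+Z₂), |Z| = 569 Ω, ∠Z = 82.6°

82.6°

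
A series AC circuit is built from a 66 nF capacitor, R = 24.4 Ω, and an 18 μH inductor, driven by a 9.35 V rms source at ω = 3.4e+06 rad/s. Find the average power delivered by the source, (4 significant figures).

559.1 mW

X_L = ωL = 61.20 Ω
X_C = 1/(ωC) = 4.456 Ω
Net reactance X = X_L − X_C = 56.74 Ω
Z = 24.40 + j56.74 Ω
|Z| = √(24.40² + 56.74²) = 61.77 Ω
∠Z = arctan(56.74/24.40) = 66.73°
I = V/|Z| = 151.4 mA
P = VI cos φ = 9.35 × 0.1514 × cos(66.73°) = 559.1 mW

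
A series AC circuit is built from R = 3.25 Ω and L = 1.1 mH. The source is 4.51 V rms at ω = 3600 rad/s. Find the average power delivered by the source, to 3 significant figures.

X_L = ωL = 3.96 Ω
Z = 3.25 + j3.96 Ω
|Z| = √(3.25² + 3.96²) = 5.12 Ω
∠Z = arctan(3.96/3.25) = 50.6°
I = V/|Z| = 880 mA
P = VI cos φ = 4.51 × 0.880 × cos(50.6°) = 2.52 W

2.52 W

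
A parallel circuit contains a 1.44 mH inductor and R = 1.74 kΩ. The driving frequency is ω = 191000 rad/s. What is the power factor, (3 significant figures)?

0.156

X_L = ωL = 275 Ω
Parallel: admittances add. Y = 1/R + 1/(jωL)
Y = (0.000575 − j0.00364) S
|Y| = 0.00368 S → |Z| = 1/|Y| = 272 Ω, ∠Z = −∠Y = 81.0°
cos φ = cos(81.0°) = 0.156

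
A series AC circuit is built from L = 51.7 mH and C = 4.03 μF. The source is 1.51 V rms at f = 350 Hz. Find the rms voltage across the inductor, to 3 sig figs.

ω = 2πf = 2199 rad/s
X_L = ωL = 114 Ω
X_C = 1/(ωC) = 113 Ω
Net reactance X = X_L − X_C = 0.858 Ω
Z = j0.858 Ω
|Z| = √(0² + 0.858²) = 0.858 Ω
I = V/|Z| = 1.76 A
V_L = I·|Z_L| = 1.76 × 114 = 200 V

200 V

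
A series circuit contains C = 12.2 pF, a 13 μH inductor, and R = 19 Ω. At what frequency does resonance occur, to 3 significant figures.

12.6 MHz

ω₀ = 1/√(LC) = 1/√(1.3e-05 × 1.22e-11) = 7.941e+07 rad/s
f₀ = ω₀/(2π) = 12.6 MHz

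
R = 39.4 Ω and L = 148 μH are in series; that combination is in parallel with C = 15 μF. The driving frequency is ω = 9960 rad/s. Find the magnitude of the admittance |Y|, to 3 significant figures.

X_L = ωL = 1.47 Ω
X_C = 1/(ωC) = 6.69 Ω
Branch 1 (R+jX_L): Z₁ = 39.4 + j1.47 Ω, |Z₁| = 39.4 Ω
Branch 2 (−jX_C): Z₂ = −j6.69 Ω
Parallel: Z = Z₁Z₂/(Z₁+Z₂), |Z| = 6.64 Ω, ∠Z = -80.3°
|Y| = 1/|Z| = 151 mS

151 mS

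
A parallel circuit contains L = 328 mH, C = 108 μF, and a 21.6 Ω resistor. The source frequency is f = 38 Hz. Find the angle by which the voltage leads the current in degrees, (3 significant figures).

-15.7°

ω = 2πf = 238.8 rad/s
X_L = ωL = 78.3 Ω
X_C = 1/(ωC) = 38.8 Ω
Parallel: admittances add. Y = 1/R + 1/(jωL) + jωC
Y = (0.0463 + j0.0130) S
|Y| = 0.0481 S → |Z| = 1/|Y| = 20.8 Ω, ∠Z = −∠Y = -15.7°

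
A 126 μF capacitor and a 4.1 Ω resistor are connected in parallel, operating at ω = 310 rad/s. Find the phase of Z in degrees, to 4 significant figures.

-9.098°

X_C = 1/(ωC) = 25.60 Ω
Parallel: admittances add. Y = 1/R + jωC
Y = (0.2439 + j0.03906) S
|Y| = 0.2470 S → |Z| = 1/|Y| = 4.048 Ω, ∠Z = −∠Y = -9.098°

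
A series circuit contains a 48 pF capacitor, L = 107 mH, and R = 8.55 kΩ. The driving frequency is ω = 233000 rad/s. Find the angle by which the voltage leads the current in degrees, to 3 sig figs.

-82.4°

X_L = ωL = 24900 Ω
X_C = 1/(ωC) = 89400 Ω
Net reactance X = X_L − X_C = -64500 Ω
Z = 8550 − j64500 Ω
|Z| = √(8550² + 64500²) = 65000 Ω
∠Z = arctan(-64500/8550) = -82.4°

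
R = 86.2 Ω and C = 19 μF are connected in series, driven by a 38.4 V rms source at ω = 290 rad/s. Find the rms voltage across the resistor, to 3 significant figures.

X_C = 1/(ωC) = 181 Ω
Z = 86.2 − j181 Ω
|Z| = √(86.2² + 181²) = 201 Ω
I = V/|Z| = 191 mA
V_R = I·|Z_R| = 0.191 × 86.2 = 16.5 V

16.5 V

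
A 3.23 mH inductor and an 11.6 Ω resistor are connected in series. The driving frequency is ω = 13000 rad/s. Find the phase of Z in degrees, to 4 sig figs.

74.56°

X_L = ωL = 41.99 Ω
Z = 11.60 + j41.99 Ω
|Z| = √(11.60² + 41.99²) = 43.56 Ω
∠Z = arctan(41.99/11.60) = 74.56°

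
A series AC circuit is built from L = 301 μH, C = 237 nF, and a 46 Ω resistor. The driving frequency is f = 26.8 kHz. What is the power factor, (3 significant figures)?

ω = 2πf = 168400 rad/s
X_L = ωL = 50.7 Ω
X_C = 1/(ωC) = 25.1 Ω
Net reactance X = X_L − X_C = 25.6 Ω
Z = 46.0 + j25.6 Ω
|Z| = √(46.0² + 25.6²) = 52.7 Ω
∠Z = arctan(25.6/46.0) = 29.1°
cos φ = cos(29.1°) = 0.874

0.874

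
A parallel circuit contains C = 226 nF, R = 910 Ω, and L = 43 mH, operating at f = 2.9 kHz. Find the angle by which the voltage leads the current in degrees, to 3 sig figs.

-68.9°

ω = 2πf = 18220 rad/s
X_L = ωL = 784 Ω
X_C = 1/(ωC) = 243 Ω
Parallel: admittances add. Y = 1/R + 1/(jωL) + jωC
Y = (0.00110 + j0.00284) S
|Y| = 0.00305 S → |Z| = 1/|Y| = 328 Ω, ∠Z = −∠Y = -68.9°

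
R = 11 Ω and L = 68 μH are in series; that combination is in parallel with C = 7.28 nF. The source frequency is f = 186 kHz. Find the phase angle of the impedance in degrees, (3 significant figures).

ω = 2πf = 1.169e+06 rad/s
X_L = ωL = 79.5 Ω
X_C = 1/(ωC) = 118 Ω
Branch 1 (R+jX_L): Z₁ = 11.0 + j79.5 Ω, |Z₁| = 80.2 Ω
Branch 2 (−jX_C): Z₂ = −j118 Ω
Parallel: Z = Z₁Z₂/(Z₁+Z₂), |Z| = 238 Ω, ∠Z = 66.0°

66.0°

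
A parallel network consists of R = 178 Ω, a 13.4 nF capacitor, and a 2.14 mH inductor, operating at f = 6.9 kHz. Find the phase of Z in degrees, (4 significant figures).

ω = 2πf = 43350 rad/s
X_L = ωL = 92.78 Ω
X_C = 1/(ωC) = 1721 Ω
Parallel: admittances add. Y = 1/R + 1/(jωL) + jωC
Y = (0.005618 − j0.01020) S
|Y| = 0.01164 S → |Z| = 1/|Y| = 85.89 Ω, ∠Z = −∠Y = 61.15°

61.15°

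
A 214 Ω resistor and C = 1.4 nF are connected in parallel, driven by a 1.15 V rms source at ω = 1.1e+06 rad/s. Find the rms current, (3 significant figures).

5.66 mA

X_C = 1/(ωC) = 649 Ω
Parallel: admittances add. Y = 1/R + jωC
Y = (0.00467 + j0.00154) S
|Y| = 0.00492 S → |Z| = 1/|Y| = 203 Ω, ∠Z = −∠Y = -18.2°
I = V/|Z| = 1.15/203 = 5.66 mA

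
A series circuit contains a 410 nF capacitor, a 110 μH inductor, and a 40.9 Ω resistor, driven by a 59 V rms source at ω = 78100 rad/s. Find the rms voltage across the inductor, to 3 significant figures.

10.8 V

X_L = ωL = 8.59 Ω
X_C = 1/(ωC) = 31.2 Ω
Net reactance X = X_L − X_C = -22.6 Ω
Z = 40.9 − j22.6 Ω
|Z| = √(40.9² + 22.6²) = 46.7 Ω
I = V/|Z| = 1.26 A
V_L = I·|Z_L| = 1.26 × 8.59 = 10.8 V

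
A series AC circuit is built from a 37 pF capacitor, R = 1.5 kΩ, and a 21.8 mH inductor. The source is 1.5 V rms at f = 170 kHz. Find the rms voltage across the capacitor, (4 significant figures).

ω = 2πf = 1.068e+06 rad/s
X_L = ωL = 23290 Ω
X_C = 1/(ωC) = 25300 Ω
Net reactance X = X_L − X_C = -2017 Ω
Z = 1500 − j2017 Ω
|Z| = √(1500² + 2017²) = 2514 Ω
I = V/|Z| = 596.7 μA
V_C = I·|Z_C| = 0.0005967 × 25300 = 15.10 V

15.10 V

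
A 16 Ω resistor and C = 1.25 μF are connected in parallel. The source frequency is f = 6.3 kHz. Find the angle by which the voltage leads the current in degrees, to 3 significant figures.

-38.4°

ω = 2πf = 39580 rad/s
X_C = 1/(ωC) = 20.2 Ω
Parallel: admittances add. Y = 1/R + jωC
Y = (0.0625 + j0.0495) S
|Y| = 0.0797 S → |Z| = 1/|Y| = 12.5 Ω, ∠Z = −∠Y = -38.4°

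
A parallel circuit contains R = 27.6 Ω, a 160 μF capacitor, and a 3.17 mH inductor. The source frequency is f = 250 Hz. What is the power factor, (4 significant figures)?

ω = 2πf = 1571 rad/s
X_L = ωL = 4.979 Ω
X_C = 1/(ωC) = 3.979 Ω
Parallel: admittances add. Y = 1/R + 1/(jωL) + jωC
Y = (0.03623 + j0.05050) S
|Y| = 0.06215 S → |Z| = 1/|Y| = 16.09 Ω, ∠Z = −∠Y = -54.34°
cos φ = cos(-54.34°) = 0.5829

0.5829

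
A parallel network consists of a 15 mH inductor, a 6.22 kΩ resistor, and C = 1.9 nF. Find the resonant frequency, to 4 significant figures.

29.81 kHz

ω₀ = 1/√(LC) = 1/√(0.015 × 1.9e-09) = 187300 rad/s
f₀ = ω₀/(2π) = 29.81 kHz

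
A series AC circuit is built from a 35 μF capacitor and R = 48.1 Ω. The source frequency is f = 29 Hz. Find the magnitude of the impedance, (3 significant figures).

ω = 2πf = 182.2 rad/s
X_C = 1/(ωC) = 157 Ω
Z = 48.1 − j157 Ω
|Z| = √(48.1² + 157²) = 164 Ω

164 Ω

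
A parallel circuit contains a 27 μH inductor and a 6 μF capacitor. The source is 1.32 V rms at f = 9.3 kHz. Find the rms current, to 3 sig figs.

ω = 2πf = 58430 rad/s
X_L = ωL = 1.58 Ω
X_C = 1/(ωC) = 2.85 Ω
Parallel: admittances add. Y = 1/(jωL) + jωC
Y = (0 − j0.283) S
|Y| = 0.283 S → |Z| = 1/|Y| = 3.53 Ω, ∠Z = −∠Y = 90.0°
I = V/|Z| = 1.32/3.53 = 374 mA

374 mA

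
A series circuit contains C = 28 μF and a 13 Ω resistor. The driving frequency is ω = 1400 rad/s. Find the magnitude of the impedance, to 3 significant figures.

X_C = 1/(ωC) = 25.5 Ω
Z = 13.0 − j25.5 Ω
|Z| = √(13.0² + 25.5²) = 28.6 Ω

28.6 Ω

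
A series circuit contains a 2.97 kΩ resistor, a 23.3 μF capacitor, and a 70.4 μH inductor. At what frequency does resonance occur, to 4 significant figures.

3.930 kHz

ω₀ = 1/√(LC) = 1/√(7.04e-05 × 2.33e-05) = 24690 rad/s
f₀ = ω₀/(2π) = 3.930 kHz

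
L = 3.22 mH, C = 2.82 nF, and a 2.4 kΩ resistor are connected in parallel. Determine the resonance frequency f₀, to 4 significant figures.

52.82 kHz

ω₀ = 1/√(LC) = 1/√(0.00322 × 2.82e-09) = 331900 rad/s
f₀ = ω₀/(2π) = 52.82 kHz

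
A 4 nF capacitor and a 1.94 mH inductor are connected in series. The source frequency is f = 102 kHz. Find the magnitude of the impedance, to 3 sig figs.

ω = 2πf = 640900 rad/s
X_L = ωL = 1240 Ω
X_C = 1/(ωC) = 390 Ω
Net reactance X = X_L − X_C = 853 Ω
Z = j853 Ω
|Z| = √(0² + 853²) = 853 Ω

853 Ω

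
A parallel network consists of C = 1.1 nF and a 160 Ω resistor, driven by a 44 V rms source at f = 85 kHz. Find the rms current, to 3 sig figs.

ω = 2πf = 534100 rad/s
X_C = 1/(ωC) = 1700 Ω
Parallel: admittances add. Y = 1/R + jωC
Y = (0.00625 + j0.000587) S
|Y| = 0.00628 S → |Z| = 1/|Y| = 159 Ω, ∠Z = −∠Y = -5.37°
I = V/|Z| = 44/159 = 276 mA

276 mA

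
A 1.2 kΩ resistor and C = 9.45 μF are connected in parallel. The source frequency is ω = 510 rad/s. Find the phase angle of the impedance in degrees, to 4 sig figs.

-80.19°

X_C = 1/(ωC) = 207.5 Ω
Parallel: admittances add. Y = 1/R + jωC
Y = (0.0008333 + j0.004819) S
|Y| = 0.004891 S → |Z| = 1/|Y| = 204.5 Ω, ∠Z = −∠Y = -80.19°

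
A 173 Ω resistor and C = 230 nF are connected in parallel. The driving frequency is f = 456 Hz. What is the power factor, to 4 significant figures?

0.9936

ω = 2πf = 2865 rad/s
X_C = 1/(ωC) = 1517 Ω
Parallel: admittances add. Y = 1/R + jωC
Y = (0.005780 + j0.0006590) S
|Y| = 0.005818 S → |Z| = 1/|Y| = 171.9 Ω, ∠Z = −∠Y = -6.504°
cos φ = cos(-6.504°) = 0.9936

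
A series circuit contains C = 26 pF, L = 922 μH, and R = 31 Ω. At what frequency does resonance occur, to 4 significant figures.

ω₀ = 1/√(LC) = 1/√(0.000922 × 2.6e-11) = 6.459e+06 rad/s
f₀ = ω₀/(2π) = 1.028 MHz

1.028 MHz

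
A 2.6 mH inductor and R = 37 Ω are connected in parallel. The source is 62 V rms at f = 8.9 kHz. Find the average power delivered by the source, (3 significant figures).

104 W

ω = 2πf = 55920 rad/s
X_L = ωL = 145 Ω
Parallel: admittances add. Y = 1/R + 1/(jωL)
Y = (0.0270 − j0.00688) S
|Y| = 0.0279 S → |Z| = 1/|Y| = 35.9 Ω, ∠Z = −∠Y = 14.3°
I = V/|Z| = 1.73 A
P = VI cos φ = 62 × 1.73 × cos(14.3°) = 104 W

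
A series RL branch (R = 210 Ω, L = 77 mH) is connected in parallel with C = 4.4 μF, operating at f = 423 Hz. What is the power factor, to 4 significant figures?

ω = 2πf = 2658 rad/s
X_L = ωL = 204.6 Ω
X_C = 1/(ωC) = 85.51 Ω
Branch 1 (R+jX_L): Z₁ = 210.0 + j204.6 Ω, |Z₁| = 293.2 Ω
Branch 2 (−jX_C): Z₂ = −j85.51 Ω
Parallel: Z = Z₁Z₂/(Z₁+Z₂), |Z| = 103.9 Ω, ∠Z = -75.31°
cos φ = cos(-75.31°) = 0.2536

0.2536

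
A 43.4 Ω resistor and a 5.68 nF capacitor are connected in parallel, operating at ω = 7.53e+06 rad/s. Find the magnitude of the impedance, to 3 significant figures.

X_C = 1/(ωC) = 23.4 Ω
Parallel: admittances add. Y = 1/R + jωC
Y = (0.0230 + j0.0428) S
|Y| = 0.0486 S → |Z| = 1/|Y| = 20.6 Ω, ∠Z = −∠Y = -61.7°

20.6 Ω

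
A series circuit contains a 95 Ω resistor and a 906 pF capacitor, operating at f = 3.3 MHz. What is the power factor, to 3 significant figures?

ω = 2πf = 2.073e+07 rad/s
X_C = 1/(ωC) = 53.2 Ω
Z = 95.0 − j53.2 Ω
|Z| = √(95.0² + 53.2²) = 109 Ω
∠Z = arctan(-53.2/95.0) = -29.3°
cos φ = cos(-29.3°) = 0.872

0.872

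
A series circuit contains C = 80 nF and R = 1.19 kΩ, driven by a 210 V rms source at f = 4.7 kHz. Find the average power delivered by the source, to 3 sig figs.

32.9 W

ω = 2πf = 29530 rad/s
X_C = 1/(ωC) = 423 Ω
Z = 1190 − j423 Ω
|Z| = √(1190² + 423²) = 1260 Ω
∠Z = arctan(-423/1190) = -19.6°
I = V/|Z| = 166 mA
P = VI cos φ = 210 × 0.166 × cos(-19.6°) = 32.9 W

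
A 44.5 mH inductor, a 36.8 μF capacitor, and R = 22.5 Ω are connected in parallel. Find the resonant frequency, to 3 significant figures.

124 Hz

ω₀ = 1/√(LC) = 1/√(0.0445 × 3.68e-05) = 781.4 rad/s
f₀ = ω₀/(2π) = 124 Hz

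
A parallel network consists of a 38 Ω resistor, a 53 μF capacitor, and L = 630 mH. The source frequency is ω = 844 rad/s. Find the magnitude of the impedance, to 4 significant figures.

19.89 Ω

X_L = ωL = 531.7 Ω
X_C = 1/(ωC) = 22.36 Ω
Parallel: admittances add. Y = 1/R + 1/(jωL) + jωC
Y = (0.02632 + j0.04285) S
|Y| = 0.05029 S → |Z| = 1/|Y| = 19.89 Ω, ∠Z = −∠Y = -58.45°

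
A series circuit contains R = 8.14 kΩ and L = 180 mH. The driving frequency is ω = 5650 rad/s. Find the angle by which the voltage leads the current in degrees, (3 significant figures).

7.12°

X_L = ωL = 1020 Ω
Z = 8140 + j1020 Ω
|Z| = √(8140² + 1020²) = 8200 Ω
∠Z = arctan(1020/8140) = 7.12°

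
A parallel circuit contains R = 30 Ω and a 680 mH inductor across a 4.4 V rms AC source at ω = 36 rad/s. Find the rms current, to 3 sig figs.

232 mA

X_L = ωL = 24.5 Ω
Parallel: admittances add. Y = 1/R + 1/(jωL)
Y = (0.0333 − j0.0408) S
|Y| = 0.0527 S → |Z| = 1/|Y| = 19.0 Ω, ∠Z = −∠Y = 50.8°
I = V/|Z| = 4.4/19.0 = 232 mA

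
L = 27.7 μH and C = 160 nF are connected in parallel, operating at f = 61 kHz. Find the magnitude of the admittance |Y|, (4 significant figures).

ω = 2πf = 383300 rad/s
X_L = ωL = 10.62 Ω
X_C = 1/(ωC) = 16.31 Ω
Parallel: admittances add. Y = 1/(jωL) + jωC
Y = (0 − j0.03287) S
|Y| = 0.03287 S → |Z| = 1/|Y| = 30.43 Ω, ∠Z = −∠Y = 90.00°

32.87 mS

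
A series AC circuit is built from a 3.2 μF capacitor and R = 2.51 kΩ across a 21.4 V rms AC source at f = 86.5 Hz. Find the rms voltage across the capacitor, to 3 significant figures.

ω = 2πf = 543.5 rad/s
X_C = 1/(ωC) = 575 Ω
Z = 2510 − j575 Ω
|Z| = √(2510² + 575²) = 2580 Ω
I = V/|Z| = 8.31 mA
V_C = I·|Z_C| = 0.00831 × 575 = 4.78 V

4.78 V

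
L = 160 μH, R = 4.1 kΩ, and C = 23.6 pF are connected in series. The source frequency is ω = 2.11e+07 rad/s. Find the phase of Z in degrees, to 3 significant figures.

18.4°

X_L = ωL = 3380 Ω
X_C = 1/(ωC) = 2010 Ω
Net reactance X = X_L − X_C = 1370 Ω
Z = 4100 + j1370 Ω
|Z| = √(4100² + 1370²) = 4320 Ω
∠Z = arctan(1370/4100) = 18.4°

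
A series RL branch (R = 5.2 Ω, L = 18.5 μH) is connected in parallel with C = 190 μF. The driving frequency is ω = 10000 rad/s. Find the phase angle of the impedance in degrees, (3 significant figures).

-84.2°

X_L = ωL = 0.185 Ω
X_C = 1/(ωC) = 0.526 Ω
Branch 1 (R+jX_L): Z₁ = 5.20 + j0.185 Ω, |Z₁| = 5.20 Ω
Branch 2 (−jX_C): Z₂ = −j0.526 Ω
Parallel: Z = Z₁Z₂/(Z₁+Z₂), |Z| = 0.526 Ω, ∠Z = -84.2°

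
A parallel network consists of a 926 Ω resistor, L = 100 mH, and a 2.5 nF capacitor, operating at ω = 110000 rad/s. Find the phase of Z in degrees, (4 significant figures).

X_L = ωL = 11000 Ω
X_C = 1/(ωC) = 3636 Ω
Parallel: admittances add. Y = 1/R + 1/(jωL) + jωC
Y = (0.001080 + j0.0001841) S
|Y| = 0.001095 S → |Z| = 1/|Y| = 912.8 Ω, ∠Z = −∠Y = -9.674°

-9.674°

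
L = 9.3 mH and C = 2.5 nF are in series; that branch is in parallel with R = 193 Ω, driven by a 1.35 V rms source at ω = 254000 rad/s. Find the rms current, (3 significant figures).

X_L = ωL = 2360 Ω
X_C = 1/(ωC) = 1570 Ω
Branch 1: Z₁ = R = 193 Ω
Branch 2 (series LC): Z₂ = j(X_L − X_C) = j787 Ω
Parallel: Z = Z₁Z₂/(Z₁+Z₂), |Z| = 187 Ω, ∠Z = 13.8°
I = V/|Z| = 1.35/187 = 7.20 mA

7.20 mA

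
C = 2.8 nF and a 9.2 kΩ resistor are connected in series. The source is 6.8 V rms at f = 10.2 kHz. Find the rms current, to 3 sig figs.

ω = 2πf = 64090 rad/s
X_C = 1/(ωC) = 5570 Ω
Z = 9200 − j5570 Ω
|Z| = √(9200² + 5570²) = 10800 Ω
I = V/|Z| = 6.8/10800 = 632 μA

632 μA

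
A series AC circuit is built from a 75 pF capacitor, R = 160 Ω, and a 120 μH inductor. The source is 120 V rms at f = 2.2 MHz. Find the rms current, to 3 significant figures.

168 mA

ω = 2πf = 1.382e+07 rad/s
X_L = ωL = 1660 Ω
X_C = 1/(ωC) = 965 Ω
Net reactance X = X_L − X_C = 694 Ω
Z = 160 + j694 Ω
|Z| = √(160² + 694²) = 712 Ω
I = V/|Z| = 120/712 = 168 mA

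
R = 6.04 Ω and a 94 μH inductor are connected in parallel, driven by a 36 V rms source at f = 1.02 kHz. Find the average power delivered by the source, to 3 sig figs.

ω = 2πf = 6409 rad/s
X_L = ωL = 0.602 Ω
Parallel: admittances add. Y = 1/R + 1/(jωL)
Y = (0.166 − j1.66) S
|Y| = 1.67 S → |Z| = 1/|Y| = 0.599 Ω, ∠Z = −∠Y = 84.3°
I = V/|Z| = 60.1 A
P = VI cos φ = 36 × 60.1 × cos(84.3°) = 215 W

215 W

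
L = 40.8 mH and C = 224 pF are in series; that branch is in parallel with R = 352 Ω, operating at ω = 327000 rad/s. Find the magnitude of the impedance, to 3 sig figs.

233 Ω

X_L = ωL = 13300 Ω
X_C = 1/(ωC) = 13700 Ω
Branch 1: Z₁ = R = 352 Ω
Branch 2 (series LC): Z₂ = j(X_L − X_C) = −j311 Ω
Parallel: Z = Z₁Z₂/(Z₁+Z₂), |Z| = 233 Ω, ∠Z = -48.6°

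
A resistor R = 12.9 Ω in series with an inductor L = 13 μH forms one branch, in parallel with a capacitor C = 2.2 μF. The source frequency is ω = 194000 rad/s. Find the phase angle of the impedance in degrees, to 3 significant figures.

X_L = ωL = 2.52 Ω
X_C = 1/(ωC) = 2.34 Ω
Branch 1 (R+jX_L): Z₁ = 12.9 + j2.52 Ω, |Z₁| = 13.1 Ω
Branch 2 (−jX_C): Z₂ = −j2.34 Ω
Parallel: Z = Z₁Z₂/(Z₁+Z₂), |Z| = 2.39 Ω, ∠Z = -79.7°

-79.7°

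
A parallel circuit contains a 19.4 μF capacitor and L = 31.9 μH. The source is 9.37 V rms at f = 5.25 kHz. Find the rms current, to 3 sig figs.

ω = 2πf = 32990 rad/s
X_L = ωL = 1.05 Ω
X_C = 1/(ωC) = 1.56 Ω
Parallel: admittances add. Y = 1/(jωL) + jωC
Y = (0 − j0.310) S
|Y| = 0.310 S → |Z| = 1/|Y| = 3.22 Ω, ∠Z = −∠Y = 90.0°
I = V/|Z| = 9.37/3.22 = 2.91 A

2.91 A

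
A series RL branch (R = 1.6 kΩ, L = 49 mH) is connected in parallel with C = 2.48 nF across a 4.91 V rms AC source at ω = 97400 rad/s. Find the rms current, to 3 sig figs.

X_L = ωL = 4770 Ω
X_C = 1/(ωC) = 4140 Ω
Branch 1 (R+jX_L): Z₁ = 1600 + j4770 Ω, |Z₁| = 5030 Ω
Branch 2 (−jX_C): Z₂ = −j4140 Ω
Parallel: Z = Z₁Z₂/(Z₁+Z₂), |Z| = 12100 Ω, ∠Z = -40.1°
I = V/|Z| = 4.91/12100 = 405 μA

405 μA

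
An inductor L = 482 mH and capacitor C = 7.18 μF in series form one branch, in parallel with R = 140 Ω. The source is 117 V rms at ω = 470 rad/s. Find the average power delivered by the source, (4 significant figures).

X_L = ωL = 226.5 Ω
X_C = 1/(ωC) = 296.3 Ω
Branch 1: Z₁ = R = 140.0 Ω
Branch 2 (series LC): Z₂ = j(X_L − X_C) = −j69.79 Ω
Parallel: Z = Z₁Z₂/(Z₁+Z₂), |Z| = 62.46 Ω, ∠Z = -63.50°
I = V/|Z| = 1.873 A
P = VI cos φ = 117 × 1.873 × cos(-63.50°) = 97.78 W

97.78 W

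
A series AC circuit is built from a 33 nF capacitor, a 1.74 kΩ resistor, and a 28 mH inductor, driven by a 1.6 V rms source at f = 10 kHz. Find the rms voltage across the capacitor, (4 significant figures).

ω = 2πf = 62830 rad/s
X_L = ωL = 1759 Ω
X_C = 1/(ωC) = 482.3 Ω
Net reactance X = X_L − X_C = 1277 Ω
Z = 1740 + j1277 Ω
|Z| = √(1740² + 1277²) = 2158 Ω
I = V/|Z| = 741.3 μA
V_C = I·|Z_C| = 0.0007413 × 482.3 = 0.3575 V

0.3575 V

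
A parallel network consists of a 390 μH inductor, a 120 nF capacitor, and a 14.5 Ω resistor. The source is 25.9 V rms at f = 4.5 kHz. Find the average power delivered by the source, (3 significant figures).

46.3 W

ω = 2πf = 28270 rad/s
X_L = ωL = 11.0 Ω
X_C = 1/(ωC) = 295 Ω
Parallel: admittances add. Y = 1/R + 1/(jωL) + jωC
Y = (0.0690 − j0.0873) S
|Y| = 0.111 S → |Z| = 1/|Y| = 8.99 Ω, ∠Z = −∠Y = 51.7°
I = V/|Z| = 2.88 A
P = VI cos φ = 25.9 × 2.88 × cos(51.7°) = 46.3 W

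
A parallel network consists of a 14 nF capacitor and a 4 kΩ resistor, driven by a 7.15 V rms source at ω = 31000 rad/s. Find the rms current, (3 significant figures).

3.58 mA

X_C = 1/(ωC) = 2300 Ω
Parallel: admittances add. Y = 1/R + jωC
Y = (0.000250 + j0.000434) S
|Y| = 0.000501 S → |Z| = 1/|Y| = 2000 Ω, ∠Z = −∠Y = -60.1°
I = V/|Z| = 7.15/2000 = 3.58 mA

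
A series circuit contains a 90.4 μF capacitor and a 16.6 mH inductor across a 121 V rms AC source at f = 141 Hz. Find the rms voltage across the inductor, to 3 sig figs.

802 V

ω = 2πf = 885.9 rad/s
X_L = ωL = 14.7 Ω
X_C = 1/(ωC) = 12.5 Ω
Net reactance X = X_L − X_C = 2.22 Ω
Z = j2.22 Ω
|Z| = √(0² + 2.22²) = 2.22 Ω
I = V/|Z| = 54.5 A
V_L = I·|Z_L| = 54.5 × 14.7 = 802 V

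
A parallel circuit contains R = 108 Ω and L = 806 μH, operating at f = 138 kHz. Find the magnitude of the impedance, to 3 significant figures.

107 Ω

ω = 2πf = 867100 rad/s
X_L = ωL = 699 Ω
Parallel: admittances add. Y = 1/R + 1/(jωL)
Y = (0.00926 − j0.00143) S
|Y| = 0.00937 S → |Z| = 1/|Y| = 107 Ω, ∠Z = −∠Y = 8.78°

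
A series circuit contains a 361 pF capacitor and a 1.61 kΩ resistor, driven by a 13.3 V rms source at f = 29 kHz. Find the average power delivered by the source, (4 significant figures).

1.219 mW

ω = 2πf = 182200 rad/s
X_C = 1/(ωC) = 15200 Ω
Z = 1610 − j15200 Ω
|Z| = √(1610² + 15200²) = 15290 Ω
∠Z = arctan(-15200/1610) = -83.95°
I = V/|Z| = 870.0 μA
P = VI cos φ = 13.3 × 0.0008700 × cos(-83.95°) = 1.219 mW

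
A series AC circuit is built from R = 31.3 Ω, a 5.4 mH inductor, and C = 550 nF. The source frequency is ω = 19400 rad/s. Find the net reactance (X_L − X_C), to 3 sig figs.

X_L = ωL = 105 Ω
X_C = 1/(ωC) = 93.7 Ω
X = 105 − 93.7 = 11.0 Ω

11.0 Ω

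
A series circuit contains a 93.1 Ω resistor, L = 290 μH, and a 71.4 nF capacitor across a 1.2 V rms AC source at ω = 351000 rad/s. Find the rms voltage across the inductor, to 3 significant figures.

X_L = ωL = 102 Ω
X_C = 1/(ωC) = 39.9 Ω
Net reactance X = X_L − X_C = 61.9 Ω
Z = 93.1 + j61.9 Ω
|Z| = √(93.1² + 61.9²) = 112 Ω
I = V/|Z| = 10.7 mA
V_L = I·|Z_L| = 0.0107 × 102 = 1.09 V

1.09 V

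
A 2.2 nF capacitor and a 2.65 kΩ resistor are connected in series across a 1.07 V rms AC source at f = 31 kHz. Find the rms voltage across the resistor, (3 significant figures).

0.803 V

ω = 2πf = 194800 rad/s
X_C = 1/(ωC) = 2330 Ω
Z = 2650 − j2330 Ω
|Z| = √(2650² + 2330²) = 3530 Ω
I = V/|Z| = 303 μA
V_R = I·|Z_R| = 0.000303 × 2650 = 0.803 V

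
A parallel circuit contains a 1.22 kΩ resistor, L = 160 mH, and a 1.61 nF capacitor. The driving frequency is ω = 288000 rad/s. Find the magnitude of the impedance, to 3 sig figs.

X_L = ωL = 46100 Ω
X_C = 1/(ωC) = 2160 Ω
Parallel: admittances add. Y = 1/R + 1/(jωL) + jωC
Y = (0.000820 + j0.000442) S
|Y| = 0.000931 S → |Z| = 1/|Y| = 1070 Ω, ∠Z = −∠Y = -28.3°

1070 Ω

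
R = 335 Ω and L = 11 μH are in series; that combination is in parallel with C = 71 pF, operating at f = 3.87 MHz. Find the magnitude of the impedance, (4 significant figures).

542.6 Ω

ω = 2πf = 2.432e+07 rad/s
X_L = ωL = 267.5 Ω
X_C = 1/(ωC) = 579.2 Ω
Branch 1 (R+jX_L): Z₁ = 335.0 + j267.5 Ω, |Z₁| = 428.7 Ω
Branch 2 (−jX_C): Z₂ = −j579.2 Ω
Parallel: Z = Z₁Z₂/(Z₁+Z₂), |Z| = 542.6 Ω, ∠Z = -8.453°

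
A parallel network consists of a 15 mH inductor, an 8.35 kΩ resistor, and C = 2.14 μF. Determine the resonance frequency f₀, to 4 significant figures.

888.3 Hz

ω₀ = 1/√(LC) = 1/√(0.015 × 2.14e-06) = 5581 rad/s
f₀ = ω₀/(2π) = 888.3 Hz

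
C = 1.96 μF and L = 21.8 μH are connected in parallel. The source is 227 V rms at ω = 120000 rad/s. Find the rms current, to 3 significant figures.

X_L = ωL = 2.62 Ω
X_C = 1/(ωC) = 4.25 Ω
Parallel: admittances add. Y = 1/(jωL) + jωC
Y = (0 − j0.147) S
|Y| = 0.147 S → |Z| = 1/|Y| = 6.80 Ω, ∠Z = −∠Y = 90.0°
I = V/|Z| = 227/6.80 = 33.4 A

33.4 A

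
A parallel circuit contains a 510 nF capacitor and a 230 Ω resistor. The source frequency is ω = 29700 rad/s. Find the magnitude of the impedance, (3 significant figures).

X_C = 1/(ωC) = 66.0 Ω
Parallel: admittances add. Y = 1/R + jωC
Y = (0.00435 + j0.0151) S
|Y| = 0.0158 S → |Z| = 1/|Y| = 63.5 Ω, ∠Z = −∠Y = -74.0°

63.5 Ω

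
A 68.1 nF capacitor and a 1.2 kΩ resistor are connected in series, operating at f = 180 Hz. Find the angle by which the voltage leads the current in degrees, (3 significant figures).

-84.7°

ω = 2πf = 1131 rad/s
X_C = 1/(ωC) = 13000 Ω
Z = 1200 − j13000 Ω
|Z| = √(1200² + 13000²) = 13000 Ω
∠Z = arctan(-13000/1200) = -84.7°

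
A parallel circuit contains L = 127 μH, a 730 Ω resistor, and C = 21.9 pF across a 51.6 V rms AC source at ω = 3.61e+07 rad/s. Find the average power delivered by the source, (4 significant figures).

3.647 W

X_L = ωL = 4585 Ω
X_C = 1/(ωC) = 1265 Ω
Parallel: admittances add. Y = 1/R + 1/(jωL) + jωC
Y = (0.001370 + j0.0005725) S
|Y| = 0.001485 S → |Z| = 1/|Y| = 673.5 Ω, ∠Z = −∠Y = -22.68°
I = V/|Z| = 76.61 mA
P = VI cos φ = 51.6 × 0.07661 × cos(-22.68°) = 3.647 W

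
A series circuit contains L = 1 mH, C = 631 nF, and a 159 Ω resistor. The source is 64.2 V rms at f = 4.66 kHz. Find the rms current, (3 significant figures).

399 mA

ω = 2πf = 29280 rad/s
X_L = ωL = 29.3 Ω
X_C = 1/(ωC) = 54.1 Ω
Net reactance X = X_L − X_C = -24.8 Ω
Z = 159 − j24.8 Ω
|Z| = √(159² + 24.8²) = 161 Ω
I = V/|Z| = 64.2/161 = 399 mA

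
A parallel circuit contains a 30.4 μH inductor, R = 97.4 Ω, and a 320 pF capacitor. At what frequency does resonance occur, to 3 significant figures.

1.61 MHz

ω₀ = 1/√(LC) = 1/√(3.04e-05 × 3.2e-10) = 1.014e+07 rad/s
f₀ = ω₀/(2π) = 1.61 MHz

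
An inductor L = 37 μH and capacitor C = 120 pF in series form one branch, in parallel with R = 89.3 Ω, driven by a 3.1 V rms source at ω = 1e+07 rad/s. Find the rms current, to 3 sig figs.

35.4 mA

X_L = ωL = 370 Ω
X_C = 1/(ωC) = 833 Ω
Branch 1: Z₁ = R = 89.3 Ω
Branch 2 (series LC): Z₂ = j(X_L − X_C) = −j463 Ω
Parallel: Z = Z₁Z₂/(Z₁+Z₂), |Z| = 87.7 Ω, ∠Z = -10.9°
I = V/|Z| = 3.1/87.7 = 35.4 mA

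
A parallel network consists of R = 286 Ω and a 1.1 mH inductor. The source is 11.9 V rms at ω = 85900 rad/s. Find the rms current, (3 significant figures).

133 mA

X_L = ωL = 94.5 Ω
Parallel: admittances add. Y = 1/R + 1/(jωL)
Y = (0.00350 − j0.0106) S
|Y| = 0.0111 S → |Z| = 1/|Y| = 89.7 Ω, ∠Z = −∠Y = 71.7°
I = V/|Z| = 11.9/89.7 = 133 mA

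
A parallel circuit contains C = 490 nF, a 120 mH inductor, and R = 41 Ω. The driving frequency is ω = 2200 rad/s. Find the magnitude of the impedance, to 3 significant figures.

40.7 Ω

X_L = ωL = 264 Ω
X_C = 1/(ωC) = 928 Ω
Parallel: admittances add. Y = 1/R + 1/(jωL) + jωC
Y = (0.0244 − j0.00271) S
|Y| = 0.0245 S → |Z| = 1/|Y| = 40.7 Ω, ∠Z = −∠Y = 6.34°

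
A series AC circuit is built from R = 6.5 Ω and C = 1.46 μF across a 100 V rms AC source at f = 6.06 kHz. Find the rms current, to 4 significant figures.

5.228 A

ω = 2πf = 38080 rad/s
X_C = 1/(ωC) = 17.99 Ω
Z = 6.500 − j17.99 Ω
|Z| = √(6.500² + 17.99²) = 19.13 Ω
I = V/|Z| = 100/19.13 = 5.228 A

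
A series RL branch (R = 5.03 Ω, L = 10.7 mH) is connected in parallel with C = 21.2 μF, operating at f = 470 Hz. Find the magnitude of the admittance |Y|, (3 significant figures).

ω = 2πf = 2953 rad/s
X_L = ωL = 31.6 Ω
X_C = 1/(ωC) = 16.0 Ω
Branch 1 (R+jX_L): Z₁ = 5.03 + j31.6 Ω, |Z₁| = 32.0 Ω
Branch 2 (−jX_C): Z₂ = −j16.0 Ω
Parallel: Z = Z₁Z₂/(Z₁+Z₂), |Z| = 31.1 Ω, ∠Z = -81.2°
|Y| = 1/|Z| = 32.1 mS

32.1 mS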